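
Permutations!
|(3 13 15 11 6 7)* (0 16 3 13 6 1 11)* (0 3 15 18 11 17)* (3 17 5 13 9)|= |(0 16 15 17)(1 5 13 18 11)(3 6 7 9)|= 20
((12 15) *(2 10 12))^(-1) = (2 15 12 10)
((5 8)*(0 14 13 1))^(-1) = ((0 14 13 1)(5 8))^(-1) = (0 1 13 14)(5 8)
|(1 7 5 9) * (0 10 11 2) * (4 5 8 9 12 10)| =28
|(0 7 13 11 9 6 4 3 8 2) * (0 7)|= 9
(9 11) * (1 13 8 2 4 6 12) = (1 13 8 2 4 6 12)(9 11) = [0, 13, 4, 3, 6, 5, 12, 7, 2, 11, 10, 9, 1, 8]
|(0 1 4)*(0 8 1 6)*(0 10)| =|(0 6 10)(1 4 8)| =3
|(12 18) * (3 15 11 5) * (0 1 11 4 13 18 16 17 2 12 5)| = |(0 1 11)(2 12 16 17)(3 15 4 13 18 5)| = 12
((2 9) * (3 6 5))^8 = (9)(3 5 6)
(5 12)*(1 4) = (1 4)(5 12) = [0, 4, 2, 3, 1, 12, 6, 7, 8, 9, 10, 11, 5]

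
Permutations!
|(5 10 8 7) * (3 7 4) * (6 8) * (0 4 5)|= |(0 4 3 7)(5 10 6 8)|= 4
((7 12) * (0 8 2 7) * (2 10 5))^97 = (0 12 7 2 5 10 8)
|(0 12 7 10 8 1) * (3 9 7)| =8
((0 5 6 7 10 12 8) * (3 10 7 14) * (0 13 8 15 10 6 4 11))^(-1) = (0 11 4 5)(3 14 6)(8 13)(10 15 12)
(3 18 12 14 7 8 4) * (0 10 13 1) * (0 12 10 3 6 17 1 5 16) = [3, 12, 2, 18, 6, 16, 17, 8, 4, 9, 13, 11, 14, 5, 7, 15, 0, 1, 10] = (0 3 18 10 13 5 16)(1 12 14 7 8 4 6 17)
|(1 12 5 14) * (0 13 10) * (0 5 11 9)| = 9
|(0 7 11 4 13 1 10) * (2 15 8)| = |(0 7 11 4 13 1 10)(2 15 8)| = 21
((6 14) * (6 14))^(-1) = ((14))^(-1) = (14)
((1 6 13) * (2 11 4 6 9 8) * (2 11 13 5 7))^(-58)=((1 9 8 11 4 6 5 7 2 13))^(-58)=(1 8 4 5 2)(6 7 13 9 11)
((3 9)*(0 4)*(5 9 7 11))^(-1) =((0 4)(3 7 11 5 9))^(-1) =(0 4)(3 9 5 11 7)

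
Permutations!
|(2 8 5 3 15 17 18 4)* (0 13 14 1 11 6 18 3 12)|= |(0 13 14 1 11 6 18 4 2 8 5 12)(3 15 17)|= 12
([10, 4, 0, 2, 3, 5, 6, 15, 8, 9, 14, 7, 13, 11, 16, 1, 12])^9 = (0 1 13 10 4 11 14 3 7 16 2 15 12)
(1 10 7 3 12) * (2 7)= (1 10 2 7 3 12)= [0, 10, 7, 12, 4, 5, 6, 3, 8, 9, 2, 11, 1]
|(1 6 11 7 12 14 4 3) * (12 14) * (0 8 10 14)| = |(0 8 10 14 4 3 1 6 11 7)| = 10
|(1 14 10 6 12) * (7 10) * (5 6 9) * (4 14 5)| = |(1 5 6 12)(4 14 7 10 9)| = 20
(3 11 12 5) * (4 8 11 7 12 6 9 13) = [0, 1, 2, 7, 8, 3, 9, 12, 11, 13, 10, 6, 5, 4] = (3 7 12 5)(4 8 11 6 9 13)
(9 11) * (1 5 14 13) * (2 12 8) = (1 5 14 13)(2 12 8)(9 11) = [0, 5, 12, 3, 4, 14, 6, 7, 2, 11, 10, 9, 8, 1, 13]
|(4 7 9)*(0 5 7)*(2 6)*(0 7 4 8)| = 6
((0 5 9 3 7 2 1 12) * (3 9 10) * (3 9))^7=(0 1 7 9 5 12 2 3 10)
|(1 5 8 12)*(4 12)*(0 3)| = 10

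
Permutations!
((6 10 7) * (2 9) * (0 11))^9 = ((0 11)(2 9)(6 10 7))^9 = (0 11)(2 9)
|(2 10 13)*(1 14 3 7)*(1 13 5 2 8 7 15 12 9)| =6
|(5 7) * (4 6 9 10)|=4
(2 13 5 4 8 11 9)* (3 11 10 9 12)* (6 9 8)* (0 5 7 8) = (0 5 4 6 9 2 13 7 8 10)(3 11 12) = [5, 1, 13, 11, 6, 4, 9, 8, 10, 2, 0, 12, 3, 7]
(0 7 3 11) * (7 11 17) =(0 11)(3 17 7) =[11, 1, 2, 17, 4, 5, 6, 3, 8, 9, 10, 0, 12, 13, 14, 15, 16, 7]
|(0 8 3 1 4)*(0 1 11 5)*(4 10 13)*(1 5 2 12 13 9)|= |(0 8 3 11 2 12 13 4 5)(1 10 9)|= 9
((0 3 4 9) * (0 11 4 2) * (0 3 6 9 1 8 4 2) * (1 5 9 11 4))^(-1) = (0 3 2 11 6)(1 8)(4 9 5)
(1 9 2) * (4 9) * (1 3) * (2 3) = (1 4 9 3) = [0, 4, 2, 1, 9, 5, 6, 7, 8, 3]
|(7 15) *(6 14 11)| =6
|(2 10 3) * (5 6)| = |(2 10 3)(5 6)| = 6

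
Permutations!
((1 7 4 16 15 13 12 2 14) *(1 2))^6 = (1 12 13 15 16 4 7)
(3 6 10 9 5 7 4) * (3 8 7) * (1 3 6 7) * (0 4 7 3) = (0 4 8 1)(5 6 10 9) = [4, 0, 2, 3, 8, 6, 10, 7, 1, 5, 9]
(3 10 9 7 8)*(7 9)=[0, 1, 2, 10, 4, 5, 6, 8, 3, 9, 7]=(3 10 7 8)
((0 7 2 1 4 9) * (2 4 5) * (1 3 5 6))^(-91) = ((0 7 4 9)(1 6)(2 3 5))^(-91) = (0 7 4 9)(1 6)(2 5 3)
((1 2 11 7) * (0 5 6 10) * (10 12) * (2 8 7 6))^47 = ((0 5 2 11 6 12 10)(1 8 7))^47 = (0 12 11 5 10 6 2)(1 7 8)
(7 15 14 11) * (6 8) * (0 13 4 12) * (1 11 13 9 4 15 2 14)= (0 9 4 12)(1 11 7 2 14 13 15)(6 8)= [9, 11, 14, 3, 12, 5, 8, 2, 6, 4, 10, 7, 0, 15, 13, 1]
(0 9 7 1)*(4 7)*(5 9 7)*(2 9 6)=(0 7 1)(2 9 4 5 6)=[7, 0, 9, 3, 5, 6, 2, 1, 8, 4]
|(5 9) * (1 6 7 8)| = |(1 6 7 8)(5 9)| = 4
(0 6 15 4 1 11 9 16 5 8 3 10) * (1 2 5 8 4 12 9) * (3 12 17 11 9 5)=(0 6 15 17 11 1 9 16 8 12 5 4 2 3 10)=[6, 9, 3, 10, 2, 4, 15, 7, 12, 16, 0, 1, 5, 13, 14, 17, 8, 11]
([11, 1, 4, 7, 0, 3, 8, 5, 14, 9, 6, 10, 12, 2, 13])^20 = [10, 1, 0, 5, 11, 7, 14, 3, 13, 9, 8, 6, 12, 4, 2]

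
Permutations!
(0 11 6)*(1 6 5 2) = [11, 6, 1, 3, 4, 2, 0, 7, 8, 9, 10, 5] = (0 11 5 2 1 6)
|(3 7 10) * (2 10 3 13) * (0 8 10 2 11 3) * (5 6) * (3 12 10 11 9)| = |(0 8 11 12 10 13 9 3 7)(5 6)| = 18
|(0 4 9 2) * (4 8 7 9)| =5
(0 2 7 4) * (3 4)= (0 2 7 3 4)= [2, 1, 7, 4, 0, 5, 6, 3]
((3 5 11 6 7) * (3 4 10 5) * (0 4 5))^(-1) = ((0 4 10)(5 11 6 7))^(-1) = (0 10 4)(5 7 6 11)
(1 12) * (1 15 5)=(1 12 15 5)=[0, 12, 2, 3, 4, 1, 6, 7, 8, 9, 10, 11, 15, 13, 14, 5]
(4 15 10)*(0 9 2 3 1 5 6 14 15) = (0 9 2 3 1 5 6 14 15 10 4) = [9, 5, 3, 1, 0, 6, 14, 7, 8, 2, 4, 11, 12, 13, 15, 10]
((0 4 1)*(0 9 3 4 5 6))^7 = ((0 5 6)(1 9 3 4))^7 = (0 5 6)(1 4 3 9)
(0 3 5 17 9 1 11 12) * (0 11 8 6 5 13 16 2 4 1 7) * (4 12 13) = (0 3 4 1 8 6 5 17 9 7)(2 12 11 13 16) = [3, 8, 12, 4, 1, 17, 5, 0, 6, 7, 10, 13, 11, 16, 14, 15, 2, 9]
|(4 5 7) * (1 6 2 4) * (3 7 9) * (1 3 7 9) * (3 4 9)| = 7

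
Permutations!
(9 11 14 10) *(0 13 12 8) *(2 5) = (0 13 12 8)(2 5)(9 11 14 10) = [13, 1, 5, 3, 4, 2, 6, 7, 0, 11, 9, 14, 8, 12, 10]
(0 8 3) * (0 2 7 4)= [8, 1, 7, 2, 0, 5, 6, 4, 3]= (0 8 3 2 7 4)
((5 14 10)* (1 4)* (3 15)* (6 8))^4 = (15)(5 14 10)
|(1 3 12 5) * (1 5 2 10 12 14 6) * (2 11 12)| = |(1 3 14 6)(2 10)(11 12)| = 4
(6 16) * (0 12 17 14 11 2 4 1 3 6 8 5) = [12, 3, 4, 6, 1, 0, 16, 7, 5, 9, 10, 2, 17, 13, 11, 15, 8, 14] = (0 12 17 14 11 2 4 1 3 6 16 8 5)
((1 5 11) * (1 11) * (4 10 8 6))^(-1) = ((11)(1 5)(4 10 8 6))^(-1) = (11)(1 5)(4 6 8 10)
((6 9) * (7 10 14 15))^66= (7 14)(10 15)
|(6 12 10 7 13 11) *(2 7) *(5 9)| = 14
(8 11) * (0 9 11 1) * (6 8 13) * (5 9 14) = (0 14 5 9 11 13 6 8 1) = [14, 0, 2, 3, 4, 9, 8, 7, 1, 11, 10, 13, 12, 6, 5]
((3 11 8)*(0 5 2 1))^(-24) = (11)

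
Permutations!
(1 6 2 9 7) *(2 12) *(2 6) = (1 2 9 7)(6 12) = [0, 2, 9, 3, 4, 5, 12, 1, 8, 7, 10, 11, 6]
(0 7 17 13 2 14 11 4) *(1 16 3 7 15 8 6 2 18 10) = [15, 16, 14, 7, 0, 5, 2, 17, 6, 9, 1, 4, 12, 18, 11, 8, 3, 13, 10] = (0 15 8 6 2 14 11 4)(1 16 3 7 17 13 18 10)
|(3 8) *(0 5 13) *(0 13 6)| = 6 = |(13)(0 5 6)(3 8)|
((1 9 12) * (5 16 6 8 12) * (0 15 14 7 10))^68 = (0 7 15 10 14)(1 8 16 9 12 6 5)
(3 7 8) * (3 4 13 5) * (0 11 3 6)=(0 11 3 7 8 4 13 5 6)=[11, 1, 2, 7, 13, 6, 0, 8, 4, 9, 10, 3, 12, 5]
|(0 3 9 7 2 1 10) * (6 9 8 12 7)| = 8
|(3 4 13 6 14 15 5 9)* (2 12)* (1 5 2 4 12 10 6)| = 35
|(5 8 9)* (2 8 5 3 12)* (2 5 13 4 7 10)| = 10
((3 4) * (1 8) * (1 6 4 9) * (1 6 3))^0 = (9)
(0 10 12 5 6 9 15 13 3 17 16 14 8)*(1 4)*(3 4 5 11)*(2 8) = [10, 5, 8, 17, 1, 6, 9, 7, 0, 15, 12, 3, 11, 4, 2, 13, 14, 16] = (0 10 12 11 3 17 16 14 2 8)(1 5 6 9 15 13 4)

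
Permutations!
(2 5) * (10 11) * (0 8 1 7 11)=[8, 7, 5, 3, 4, 2, 6, 11, 1, 9, 0, 10]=(0 8 1 7 11 10)(2 5)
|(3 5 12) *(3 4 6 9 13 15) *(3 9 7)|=|(3 5 12 4 6 7)(9 13 15)|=6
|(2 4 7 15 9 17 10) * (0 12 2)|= 9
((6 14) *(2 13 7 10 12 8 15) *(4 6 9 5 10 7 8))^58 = ((2 13 8 15)(4 6 14 9 5 10 12))^58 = (2 8)(4 14 5 12 6 9 10)(13 15)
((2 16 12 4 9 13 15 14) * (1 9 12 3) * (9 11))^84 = ((1 11 9 13 15 14 2 16 3)(4 12))^84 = (1 13 2)(3 9 14)(11 15 16)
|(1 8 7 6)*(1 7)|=2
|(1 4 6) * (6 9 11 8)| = 6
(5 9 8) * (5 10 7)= (5 9 8 10 7)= [0, 1, 2, 3, 4, 9, 6, 5, 10, 8, 7]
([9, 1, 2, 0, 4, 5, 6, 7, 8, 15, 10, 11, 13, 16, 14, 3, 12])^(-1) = (0 3 15 9)(12 16 13)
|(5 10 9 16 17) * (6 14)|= 10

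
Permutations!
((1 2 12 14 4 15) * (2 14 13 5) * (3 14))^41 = ((1 3 14 4 15)(2 12 13 5))^41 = (1 3 14 4 15)(2 12 13 5)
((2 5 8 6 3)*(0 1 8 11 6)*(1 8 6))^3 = (0 8)(1 2)(3 11)(5 6)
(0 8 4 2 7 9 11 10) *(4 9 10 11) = (11)(0 8 9 4 2 7 10) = [8, 1, 7, 3, 2, 5, 6, 10, 9, 4, 0, 11]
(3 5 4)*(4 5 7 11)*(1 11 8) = [0, 11, 2, 7, 3, 5, 6, 8, 1, 9, 10, 4] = (1 11 4 3 7 8)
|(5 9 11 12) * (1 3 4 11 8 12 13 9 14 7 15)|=12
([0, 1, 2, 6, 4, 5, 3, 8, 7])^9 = (3 6)(7 8)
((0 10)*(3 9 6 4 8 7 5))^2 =(10)(3 6 8 5 9 4 7)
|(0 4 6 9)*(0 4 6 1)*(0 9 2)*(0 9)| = |(0 6 2 9 4 1)| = 6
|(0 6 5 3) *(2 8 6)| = |(0 2 8 6 5 3)| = 6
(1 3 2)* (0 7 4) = (0 7 4)(1 3 2) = [7, 3, 1, 2, 0, 5, 6, 4]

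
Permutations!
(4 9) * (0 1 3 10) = (0 1 3 10)(4 9) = [1, 3, 2, 10, 9, 5, 6, 7, 8, 4, 0]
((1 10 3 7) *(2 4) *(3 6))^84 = ((1 10 6 3 7)(2 4))^84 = (1 7 3 6 10)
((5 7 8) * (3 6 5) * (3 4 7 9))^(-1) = (3 9 5 6)(4 8 7)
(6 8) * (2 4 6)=[0, 1, 4, 3, 6, 5, 8, 7, 2]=(2 4 6 8)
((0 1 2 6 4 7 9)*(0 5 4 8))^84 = (9)(0 8 6 2 1)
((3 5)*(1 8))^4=(8)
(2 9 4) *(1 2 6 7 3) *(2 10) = [0, 10, 9, 1, 6, 5, 7, 3, 8, 4, 2] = (1 10 2 9 4 6 7 3)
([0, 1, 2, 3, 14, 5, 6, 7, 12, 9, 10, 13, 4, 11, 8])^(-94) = [0, 1, 2, 3, 8, 5, 6, 7, 4, 9, 10, 11, 14, 13, 12]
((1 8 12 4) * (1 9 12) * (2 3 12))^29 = ((1 8)(2 3 12 4 9))^29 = (1 8)(2 9 4 12 3)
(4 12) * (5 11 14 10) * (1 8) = (1 8)(4 12)(5 11 14 10) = [0, 8, 2, 3, 12, 11, 6, 7, 1, 9, 5, 14, 4, 13, 10]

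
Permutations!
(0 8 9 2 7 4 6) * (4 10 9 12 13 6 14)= [8, 1, 7, 3, 14, 5, 0, 10, 12, 2, 9, 11, 13, 6, 4]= (0 8 12 13 6)(2 7 10 9)(4 14)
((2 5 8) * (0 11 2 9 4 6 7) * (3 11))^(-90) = (11)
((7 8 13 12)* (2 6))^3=((2 6)(7 8 13 12))^3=(2 6)(7 12 13 8)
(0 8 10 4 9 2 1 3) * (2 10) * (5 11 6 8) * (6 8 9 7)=(0 5 11 8 2 1 3)(4 7 6 9 10)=[5, 3, 1, 0, 7, 11, 9, 6, 2, 10, 4, 8]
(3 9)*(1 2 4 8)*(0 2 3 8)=[2, 3, 4, 9, 0, 5, 6, 7, 1, 8]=(0 2 4)(1 3 9 8)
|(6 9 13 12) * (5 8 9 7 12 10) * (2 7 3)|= 5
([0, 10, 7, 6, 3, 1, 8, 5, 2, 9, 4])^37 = (1 10 4 3 6 8 2 7 5)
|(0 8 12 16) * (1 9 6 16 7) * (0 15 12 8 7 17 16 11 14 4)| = 8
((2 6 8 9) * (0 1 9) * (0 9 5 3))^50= ((0 1 5 3)(2 6 8 9))^50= (0 5)(1 3)(2 8)(6 9)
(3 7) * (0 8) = (0 8)(3 7) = [8, 1, 2, 7, 4, 5, 6, 3, 0]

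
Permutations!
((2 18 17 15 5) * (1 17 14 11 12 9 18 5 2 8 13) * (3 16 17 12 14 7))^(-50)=(1 9 7 16 15 5 13 12 18 3 17 2 8)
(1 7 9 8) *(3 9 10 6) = (1 7 10 6 3 9 8) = [0, 7, 2, 9, 4, 5, 3, 10, 1, 8, 6]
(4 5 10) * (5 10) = [0, 1, 2, 3, 10, 5, 6, 7, 8, 9, 4] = (4 10)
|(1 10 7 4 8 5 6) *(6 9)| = |(1 10 7 4 8 5 9 6)| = 8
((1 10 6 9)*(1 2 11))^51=((1 10 6 9 2 11))^51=(1 9)(2 10)(6 11)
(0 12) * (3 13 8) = (0 12)(3 13 8) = [12, 1, 2, 13, 4, 5, 6, 7, 3, 9, 10, 11, 0, 8]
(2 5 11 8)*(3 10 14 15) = (2 5 11 8)(3 10 14 15) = [0, 1, 5, 10, 4, 11, 6, 7, 2, 9, 14, 8, 12, 13, 15, 3]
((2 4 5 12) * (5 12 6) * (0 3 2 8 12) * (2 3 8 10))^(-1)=(0 4 2 10 12 8)(5 6)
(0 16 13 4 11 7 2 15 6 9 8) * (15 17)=(0 16 13 4 11 7 2 17 15 6 9 8)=[16, 1, 17, 3, 11, 5, 9, 2, 0, 8, 10, 7, 12, 4, 14, 6, 13, 15]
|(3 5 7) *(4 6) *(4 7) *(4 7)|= |(3 5 7)(4 6)|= 6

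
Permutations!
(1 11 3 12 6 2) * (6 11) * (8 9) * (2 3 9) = (1 6 3 12 11 9 8 2) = [0, 6, 1, 12, 4, 5, 3, 7, 2, 8, 10, 9, 11]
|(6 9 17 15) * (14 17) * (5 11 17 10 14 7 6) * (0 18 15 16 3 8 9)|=12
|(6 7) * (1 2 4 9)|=|(1 2 4 9)(6 7)|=4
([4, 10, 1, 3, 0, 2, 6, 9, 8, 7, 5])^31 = [4, 2, 5, 3, 0, 10, 6, 9, 8, 7, 1]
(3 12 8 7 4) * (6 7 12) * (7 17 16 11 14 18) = (3 6 17 16 11 14 18 7 4)(8 12) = [0, 1, 2, 6, 3, 5, 17, 4, 12, 9, 10, 14, 8, 13, 18, 15, 11, 16, 7]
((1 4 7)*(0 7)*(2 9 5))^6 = ((0 7 1 4)(2 9 5))^6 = (9)(0 1)(4 7)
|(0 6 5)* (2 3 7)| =3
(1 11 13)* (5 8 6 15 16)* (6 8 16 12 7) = (1 11 13)(5 16)(6 15 12 7) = [0, 11, 2, 3, 4, 16, 15, 6, 8, 9, 10, 13, 7, 1, 14, 12, 5]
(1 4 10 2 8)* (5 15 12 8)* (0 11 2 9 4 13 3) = [11, 13, 5, 0, 10, 15, 6, 7, 1, 4, 9, 2, 8, 3, 14, 12] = (0 11 2 5 15 12 8 1 13 3)(4 10 9)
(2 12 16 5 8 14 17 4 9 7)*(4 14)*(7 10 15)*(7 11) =(2 12 16 5 8 4 9 10 15 11 7)(14 17) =[0, 1, 12, 3, 9, 8, 6, 2, 4, 10, 15, 7, 16, 13, 17, 11, 5, 14]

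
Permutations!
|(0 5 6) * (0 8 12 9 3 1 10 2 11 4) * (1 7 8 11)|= |(0 5 6 11 4)(1 10 2)(3 7 8 12 9)|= 15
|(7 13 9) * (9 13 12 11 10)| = 5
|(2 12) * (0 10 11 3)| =4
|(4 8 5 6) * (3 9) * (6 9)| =|(3 6 4 8 5 9)| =6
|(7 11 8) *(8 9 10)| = 5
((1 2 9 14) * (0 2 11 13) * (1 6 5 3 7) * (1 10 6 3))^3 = ((0 2 9 14 3 7 10 6 5 1 11 13))^3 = (0 14 10 1)(2 3 6 11)(5 13 9 7)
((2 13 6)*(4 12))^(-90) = ((2 13 6)(4 12))^(-90) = (13)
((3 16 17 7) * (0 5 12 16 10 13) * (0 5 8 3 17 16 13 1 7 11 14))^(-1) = ((0 8 3 10 1 7 17 11 14)(5 12 13))^(-1) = (0 14 11 17 7 1 10 3 8)(5 13 12)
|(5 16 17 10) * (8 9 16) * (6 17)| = 7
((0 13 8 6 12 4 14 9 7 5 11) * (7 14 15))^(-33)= (0 7 12 13 5 4 8 11 15 6)(9 14)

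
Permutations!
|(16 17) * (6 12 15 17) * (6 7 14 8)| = 8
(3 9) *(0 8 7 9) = (0 8 7 9 3) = [8, 1, 2, 0, 4, 5, 6, 9, 7, 3]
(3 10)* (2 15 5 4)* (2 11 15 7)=(2 7)(3 10)(4 11 15 5)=[0, 1, 7, 10, 11, 4, 6, 2, 8, 9, 3, 15, 12, 13, 14, 5]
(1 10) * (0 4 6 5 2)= [4, 10, 0, 3, 6, 2, 5, 7, 8, 9, 1]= (0 4 6 5 2)(1 10)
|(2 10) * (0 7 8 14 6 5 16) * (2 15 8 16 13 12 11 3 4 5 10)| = |(0 7 16)(3 4 5 13 12 11)(6 10 15 8 14)| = 30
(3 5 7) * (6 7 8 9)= (3 5 8 9 6 7)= [0, 1, 2, 5, 4, 8, 7, 3, 9, 6]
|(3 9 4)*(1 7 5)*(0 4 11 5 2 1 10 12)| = 24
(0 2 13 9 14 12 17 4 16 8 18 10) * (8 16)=[2, 1, 13, 3, 8, 5, 6, 7, 18, 14, 0, 11, 17, 9, 12, 15, 16, 4, 10]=(0 2 13 9 14 12 17 4 8 18 10)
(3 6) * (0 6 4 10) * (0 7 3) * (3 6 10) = (0 10 7 6)(3 4) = [10, 1, 2, 4, 3, 5, 0, 6, 8, 9, 7]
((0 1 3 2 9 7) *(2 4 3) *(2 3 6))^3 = ((0 1 3 4 6 2 9 7))^3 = (0 4 9 1 6 7 3 2)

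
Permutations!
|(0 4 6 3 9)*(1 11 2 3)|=|(0 4 6 1 11 2 3 9)|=8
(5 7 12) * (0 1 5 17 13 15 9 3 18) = [1, 5, 2, 18, 4, 7, 6, 12, 8, 3, 10, 11, 17, 15, 14, 9, 16, 13, 0] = (0 1 5 7 12 17 13 15 9 3 18)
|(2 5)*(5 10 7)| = |(2 10 7 5)| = 4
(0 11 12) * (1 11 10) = (0 10 1 11 12) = [10, 11, 2, 3, 4, 5, 6, 7, 8, 9, 1, 12, 0]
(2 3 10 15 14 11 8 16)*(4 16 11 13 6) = [0, 1, 3, 10, 16, 5, 4, 7, 11, 9, 15, 8, 12, 6, 13, 14, 2] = (2 3 10 15 14 13 6 4 16)(8 11)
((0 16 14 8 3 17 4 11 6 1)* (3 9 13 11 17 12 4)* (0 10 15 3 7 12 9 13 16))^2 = ((1 10 15 3 9 16 14 8 13 11 6)(4 17 7 12))^2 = (1 15 9 14 13 6 10 3 16 8 11)(4 7)(12 17)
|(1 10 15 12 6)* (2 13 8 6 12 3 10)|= |(1 2 13 8 6)(3 10 15)|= 15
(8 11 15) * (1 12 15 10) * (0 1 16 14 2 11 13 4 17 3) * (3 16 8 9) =[1, 12, 11, 0, 17, 5, 6, 7, 13, 3, 8, 10, 15, 4, 2, 9, 14, 16] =(0 1 12 15 9 3)(2 11 10 8 13 4 17 16 14)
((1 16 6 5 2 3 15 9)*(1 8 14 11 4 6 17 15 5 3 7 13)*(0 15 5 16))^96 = ((0 15 9 8 14 11 4 6 3 16 17 5 2 7 13 1))^96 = (17)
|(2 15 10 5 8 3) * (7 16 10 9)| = |(2 15 9 7 16 10 5 8 3)| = 9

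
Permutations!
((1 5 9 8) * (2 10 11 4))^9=((1 5 9 8)(2 10 11 4))^9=(1 5 9 8)(2 10 11 4)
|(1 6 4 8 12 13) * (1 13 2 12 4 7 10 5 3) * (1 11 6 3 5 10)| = 10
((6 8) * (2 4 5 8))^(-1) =(2 6 8 5 4) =((2 4 5 8 6))^(-1)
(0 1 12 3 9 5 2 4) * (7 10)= (0 1 12 3 9 5 2 4)(7 10)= [1, 12, 4, 9, 0, 2, 6, 10, 8, 5, 7, 11, 3]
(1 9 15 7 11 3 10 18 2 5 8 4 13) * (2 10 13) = (1 9 15 7 11 3 13)(2 5 8 4)(10 18) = [0, 9, 5, 13, 2, 8, 6, 11, 4, 15, 18, 3, 12, 1, 14, 7, 16, 17, 10]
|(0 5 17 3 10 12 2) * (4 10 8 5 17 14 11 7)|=12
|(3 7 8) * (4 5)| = 6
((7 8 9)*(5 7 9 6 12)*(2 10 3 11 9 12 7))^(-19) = ((2 10 3 11 9 12 5)(6 7 8))^(-19) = (2 3 9 5 10 11 12)(6 8 7)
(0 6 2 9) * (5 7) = (0 6 2 9)(5 7) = [6, 1, 9, 3, 4, 7, 2, 5, 8, 0]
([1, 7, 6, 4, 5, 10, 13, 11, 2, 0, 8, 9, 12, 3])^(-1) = [9, 0, 8, 13, 3, 4, 2, 1, 10, 11, 5, 7, 12, 6]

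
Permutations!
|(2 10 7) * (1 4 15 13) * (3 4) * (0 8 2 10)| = 30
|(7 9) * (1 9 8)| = |(1 9 7 8)| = 4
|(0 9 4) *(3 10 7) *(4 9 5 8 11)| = |(0 5 8 11 4)(3 10 7)| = 15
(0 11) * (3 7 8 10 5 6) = (0 11)(3 7 8 10 5 6) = [11, 1, 2, 7, 4, 6, 3, 8, 10, 9, 5, 0]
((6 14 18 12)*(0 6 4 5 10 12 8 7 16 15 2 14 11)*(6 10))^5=(0 6 4 10 11 5 12)(2 16 8 14 15 7 18)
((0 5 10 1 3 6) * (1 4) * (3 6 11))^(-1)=(0 6 1 4 10 5)(3 11)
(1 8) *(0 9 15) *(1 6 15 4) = [9, 8, 2, 3, 1, 5, 15, 7, 6, 4, 10, 11, 12, 13, 14, 0] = (0 9 4 1 8 6 15)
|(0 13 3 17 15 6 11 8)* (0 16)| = |(0 13 3 17 15 6 11 8 16)| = 9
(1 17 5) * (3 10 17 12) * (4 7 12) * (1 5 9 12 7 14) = (1 4 14)(3 10 17 9 12) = [0, 4, 2, 10, 14, 5, 6, 7, 8, 12, 17, 11, 3, 13, 1, 15, 16, 9]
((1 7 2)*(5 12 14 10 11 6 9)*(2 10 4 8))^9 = ((1 7 10 11 6 9 5 12 14 4 8 2))^9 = (1 4 5 11)(2 14 9 10)(6 7 8 12)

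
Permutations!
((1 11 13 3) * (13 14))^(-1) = (1 3 13 14 11)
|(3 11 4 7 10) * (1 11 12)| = |(1 11 4 7 10 3 12)| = 7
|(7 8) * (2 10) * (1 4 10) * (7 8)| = 4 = |(1 4 10 2)|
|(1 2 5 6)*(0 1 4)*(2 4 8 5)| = 3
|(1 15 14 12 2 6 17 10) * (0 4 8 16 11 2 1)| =|(0 4 8 16 11 2 6 17 10)(1 15 14 12)| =36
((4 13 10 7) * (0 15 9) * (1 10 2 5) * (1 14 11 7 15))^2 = ((0 1 10 15 9)(2 5 14 11 7 4 13))^2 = (0 10 9 1 15)(2 14 7 13 5 11 4)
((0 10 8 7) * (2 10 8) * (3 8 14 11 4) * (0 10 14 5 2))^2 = ((0 5 2 14 11 4 3 8 7 10))^2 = (0 2 11 3 7)(4 8 10 5 14)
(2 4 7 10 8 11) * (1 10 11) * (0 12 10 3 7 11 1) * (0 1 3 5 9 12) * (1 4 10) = [0, 5, 10, 7, 11, 9, 6, 3, 4, 12, 8, 2, 1] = (1 5 9 12)(2 10 8 4 11)(3 7)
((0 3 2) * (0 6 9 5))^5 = (0 5 9 6 2 3)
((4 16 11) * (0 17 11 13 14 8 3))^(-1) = (0 3 8 14 13 16 4 11 17)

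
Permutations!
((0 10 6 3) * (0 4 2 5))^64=((0 10 6 3 4 2 5))^64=(0 10 6 3 4 2 5)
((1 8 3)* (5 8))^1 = ((1 5 8 3))^1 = (1 5 8 3)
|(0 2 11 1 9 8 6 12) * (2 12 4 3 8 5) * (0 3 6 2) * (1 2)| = 14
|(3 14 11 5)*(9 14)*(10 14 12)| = 7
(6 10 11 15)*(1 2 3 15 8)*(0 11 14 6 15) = (15)(0 11 8 1 2 3)(6 10 14) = [11, 2, 3, 0, 4, 5, 10, 7, 1, 9, 14, 8, 12, 13, 6, 15]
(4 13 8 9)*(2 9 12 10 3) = (2 9 4 13 8 12 10 3) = [0, 1, 9, 2, 13, 5, 6, 7, 12, 4, 3, 11, 10, 8]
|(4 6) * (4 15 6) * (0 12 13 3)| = |(0 12 13 3)(6 15)| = 4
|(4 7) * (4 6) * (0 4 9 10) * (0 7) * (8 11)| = |(0 4)(6 9 10 7)(8 11)| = 4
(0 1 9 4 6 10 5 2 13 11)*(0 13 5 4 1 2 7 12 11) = (0 2 5 7 12 11 13)(1 9)(4 6 10) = [2, 9, 5, 3, 6, 7, 10, 12, 8, 1, 4, 13, 11, 0]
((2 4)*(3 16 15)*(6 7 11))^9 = (16)(2 4)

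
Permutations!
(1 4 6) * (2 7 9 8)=(1 4 6)(2 7 9 8)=[0, 4, 7, 3, 6, 5, 1, 9, 2, 8]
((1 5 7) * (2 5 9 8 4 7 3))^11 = (1 9 8 4 7)(2 3 5)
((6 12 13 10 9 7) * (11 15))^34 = (15)(6 9 13)(7 10 12)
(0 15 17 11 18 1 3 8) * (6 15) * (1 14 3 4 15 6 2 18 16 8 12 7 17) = [2, 4, 18, 12, 15, 5, 6, 17, 0, 9, 10, 16, 7, 13, 3, 1, 8, 11, 14] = (0 2 18 14 3 12 7 17 11 16 8)(1 4 15)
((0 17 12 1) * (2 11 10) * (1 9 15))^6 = ((0 17 12 9 15 1)(2 11 10))^6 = (17)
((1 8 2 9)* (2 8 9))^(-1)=((1 9))^(-1)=(1 9)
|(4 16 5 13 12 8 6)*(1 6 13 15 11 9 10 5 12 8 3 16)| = 30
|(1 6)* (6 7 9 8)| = 5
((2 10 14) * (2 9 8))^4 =(2 8 9 14 10)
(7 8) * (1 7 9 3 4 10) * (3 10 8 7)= (1 3 4 8 9 10)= [0, 3, 2, 4, 8, 5, 6, 7, 9, 10, 1]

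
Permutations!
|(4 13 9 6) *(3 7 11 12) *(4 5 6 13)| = |(3 7 11 12)(5 6)(9 13)| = 4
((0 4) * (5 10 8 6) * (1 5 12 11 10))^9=((0 4)(1 5)(6 12 11 10 8))^9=(0 4)(1 5)(6 8 10 11 12)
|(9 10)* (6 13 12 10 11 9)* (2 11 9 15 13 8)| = 8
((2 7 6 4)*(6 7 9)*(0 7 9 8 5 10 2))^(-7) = (0 6 7 4 9)(2 8 5 10)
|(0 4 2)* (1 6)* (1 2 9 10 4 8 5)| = |(0 8 5 1 6 2)(4 9 10)| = 6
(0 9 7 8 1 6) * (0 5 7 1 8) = (0 9 1 6 5 7) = [9, 6, 2, 3, 4, 7, 5, 0, 8, 1]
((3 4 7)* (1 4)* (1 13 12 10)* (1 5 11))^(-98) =((1 4 7 3 13 12 10 5 11))^(-98) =(1 4 7 3 13 12 10 5 11)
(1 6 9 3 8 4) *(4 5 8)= (1 6 9 3 4)(5 8)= [0, 6, 2, 4, 1, 8, 9, 7, 5, 3]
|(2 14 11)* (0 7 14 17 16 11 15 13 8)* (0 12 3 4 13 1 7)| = 20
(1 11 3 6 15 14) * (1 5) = (1 11 3 6 15 14 5) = [0, 11, 2, 6, 4, 1, 15, 7, 8, 9, 10, 3, 12, 13, 5, 14]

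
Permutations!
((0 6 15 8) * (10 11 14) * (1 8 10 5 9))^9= ((0 6 15 10 11 14 5 9 1 8))^9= (0 8 1 9 5 14 11 10 15 6)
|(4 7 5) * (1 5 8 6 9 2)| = |(1 5 4 7 8 6 9 2)| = 8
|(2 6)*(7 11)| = |(2 6)(7 11)| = 2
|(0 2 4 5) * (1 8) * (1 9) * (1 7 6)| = 20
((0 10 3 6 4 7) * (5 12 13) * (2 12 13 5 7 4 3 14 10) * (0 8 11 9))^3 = ((0 2 12 5 13 7 8 11 9)(3 6)(10 14))^3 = (0 5 8)(2 13 11)(3 6)(7 9 12)(10 14)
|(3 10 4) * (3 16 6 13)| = 6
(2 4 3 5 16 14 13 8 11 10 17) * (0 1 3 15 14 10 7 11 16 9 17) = [1, 3, 4, 5, 15, 9, 6, 11, 16, 17, 0, 7, 12, 8, 13, 14, 10, 2] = (0 1 3 5 9 17 2 4 15 14 13 8 16 10)(7 11)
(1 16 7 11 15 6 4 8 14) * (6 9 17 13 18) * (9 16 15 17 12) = (1 15 16 7 11 17 13 18 6 4 8 14)(9 12) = [0, 15, 2, 3, 8, 5, 4, 11, 14, 12, 10, 17, 9, 18, 1, 16, 7, 13, 6]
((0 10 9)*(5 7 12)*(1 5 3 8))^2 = ((0 10 9)(1 5 7 12 3 8))^2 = (0 9 10)(1 7 3)(5 12 8)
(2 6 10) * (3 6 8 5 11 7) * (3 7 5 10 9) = (2 8 10)(3 6 9)(5 11) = [0, 1, 8, 6, 4, 11, 9, 7, 10, 3, 2, 5]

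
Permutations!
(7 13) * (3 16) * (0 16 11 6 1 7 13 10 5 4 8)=(0 16 3 11 6 1 7 10 5 4 8)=[16, 7, 2, 11, 8, 4, 1, 10, 0, 9, 5, 6, 12, 13, 14, 15, 3]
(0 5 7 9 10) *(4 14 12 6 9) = [5, 1, 2, 3, 14, 7, 9, 4, 8, 10, 0, 11, 6, 13, 12] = (0 5 7 4 14 12 6 9 10)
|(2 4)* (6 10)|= |(2 4)(6 10)|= 2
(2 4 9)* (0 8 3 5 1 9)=[8, 9, 4, 5, 0, 1, 6, 7, 3, 2]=(0 8 3 5 1 9 2 4)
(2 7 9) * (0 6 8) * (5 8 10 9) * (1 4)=(0 6 10 9 2 7 5 8)(1 4)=[6, 4, 7, 3, 1, 8, 10, 5, 0, 2, 9]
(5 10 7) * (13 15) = [0, 1, 2, 3, 4, 10, 6, 5, 8, 9, 7, 11, 12, 15, 14, 13] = (5 10 7)(13 15)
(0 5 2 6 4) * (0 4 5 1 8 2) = [1, 8, 6, 3, 4, 0, 5, 7, 2] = (0 1 8 2 6 5)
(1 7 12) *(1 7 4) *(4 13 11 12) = (1 13 11 12 7 4) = [0, 13, 2, 3, 1, 5, 6, 4, 8, 9, 10, 12, 7, 11]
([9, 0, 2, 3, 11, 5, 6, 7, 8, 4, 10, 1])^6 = (0 9 4 11 1)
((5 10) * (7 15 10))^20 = ((5 7 15 10))^20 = (15)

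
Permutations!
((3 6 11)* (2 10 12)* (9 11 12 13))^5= ((2 10 13 9 11 3 6 12))^5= (2 3 13 12 11 10 6 9)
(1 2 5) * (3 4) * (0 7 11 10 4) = (0 7 11 10 4 3)(1 2 5) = [7, 2, 5, 0, 3, 1, 6, 11, 8, 9, 4, 10]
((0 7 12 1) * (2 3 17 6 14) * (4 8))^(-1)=((0 7 12 1)(2 3 17 6 14)(4 8))^(-1)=(0 1 12 7)(2 14 6 17 3)(4 8)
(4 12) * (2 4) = (2 4 12) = [0, 1, 4, 3, 12, 5, 6, 7, 8, 9, 10, 11, 2]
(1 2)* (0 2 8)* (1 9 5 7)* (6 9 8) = (0 2 8)(1 6 9 5 7) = [2, 6, 8, 3, 4, 7, 9, 1, 0, 5]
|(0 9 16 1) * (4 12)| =|(0 9 16 1)(4 12)| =4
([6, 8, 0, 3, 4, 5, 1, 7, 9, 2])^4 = [9, 0, 8, 3, 4, 5, 2, 7, 6, 1]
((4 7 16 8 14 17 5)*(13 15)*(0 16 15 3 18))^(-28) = ((0 16 8 14 17 5 4 7 15 13 3 18))^(-28) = (0 15 17)(3 4 8)(5 16 13)(7 14 18)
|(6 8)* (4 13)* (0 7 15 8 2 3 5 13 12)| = |(0 7 15 8 6 2 3 5 13 4 12)| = 11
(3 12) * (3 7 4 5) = (3 12 7 4 5) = [0, 1, 2, 12, 5, 3, 6, 4, 8, 9, 10, 11, 7]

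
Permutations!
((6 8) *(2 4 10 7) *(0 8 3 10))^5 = (0 7 6 4 10 8 2 3)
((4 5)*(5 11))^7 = (4 11 5)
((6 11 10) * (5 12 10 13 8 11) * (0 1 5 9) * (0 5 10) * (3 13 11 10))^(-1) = ((0 1 3 13 8 10 6 9 5 12))^(-1) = (0 12 5 9 6 10 8 13 3 1)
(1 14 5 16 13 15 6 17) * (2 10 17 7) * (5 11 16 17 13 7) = (1 14 11 16 7 2 10 13 15 6 5 17) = [0, 14, 10, 3, 4, 17, 5, 2, 8, 9, 13, 16, 12, 15, 11, 6, 7, 1]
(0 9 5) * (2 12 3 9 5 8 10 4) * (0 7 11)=(0 5 7 11)(2 12 3 9 8 10 4)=[5, 1, 12, 9, 2, 7, 6, 11, 10, 8, 4, 0, 3]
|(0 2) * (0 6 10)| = 4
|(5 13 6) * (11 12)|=6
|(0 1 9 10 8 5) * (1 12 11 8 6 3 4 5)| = 11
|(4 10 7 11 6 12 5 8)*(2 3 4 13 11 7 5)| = |(2 3 4 10 5 8 13 11 6 12)| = 10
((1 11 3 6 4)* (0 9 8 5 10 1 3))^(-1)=(0 11 1 10 5 8 9)(3 4 6)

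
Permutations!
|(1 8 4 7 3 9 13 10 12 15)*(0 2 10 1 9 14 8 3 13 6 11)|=|(0 2 10 12 15 9 6 11)(1 3 14 8 4 7 13)|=56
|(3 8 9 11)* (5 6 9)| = 6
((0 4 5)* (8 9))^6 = (9)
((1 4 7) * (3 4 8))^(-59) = (1 8 3 4 7)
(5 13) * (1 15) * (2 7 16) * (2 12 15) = (1 2 7 16 12 15)(5 13) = [0, 2, 7, 3, 4, 13, 6, 16, 8, 9, 10, 11, 15, 5, 14, 1, 12]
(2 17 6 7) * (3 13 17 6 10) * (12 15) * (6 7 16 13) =(2 7)(3 6 16 13 17 10)(12 15) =[0, 1, 7, 6, 4, 5, 16, 2, 8, 9, 3, 11, 15, 17, 14, 12, 13, 10]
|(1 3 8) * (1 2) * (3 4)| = |(1 4 3 8 2)| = 5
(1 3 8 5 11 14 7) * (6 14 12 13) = (1 3 8 5 11 12 13 6 14 7) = [0, 3, 2, 8, 4, 11, 14, 1, 5, 9, 10, 12, 13, 6, 7]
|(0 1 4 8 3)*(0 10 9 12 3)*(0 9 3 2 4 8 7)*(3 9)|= 10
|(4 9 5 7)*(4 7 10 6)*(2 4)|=|(2 4 9 5 10 6)|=6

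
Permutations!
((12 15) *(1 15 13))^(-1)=(1 13 12 15)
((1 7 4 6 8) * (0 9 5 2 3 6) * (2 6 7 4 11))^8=(11)(0 9 5 6 8 1 4)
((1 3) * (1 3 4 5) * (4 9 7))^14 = ((1 9 7 4 5))^14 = (1 5 4 7 9)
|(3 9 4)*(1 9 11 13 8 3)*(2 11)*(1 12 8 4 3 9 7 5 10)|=|(1 7 5 10)(2 11 13 4 12 8 9 3)|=8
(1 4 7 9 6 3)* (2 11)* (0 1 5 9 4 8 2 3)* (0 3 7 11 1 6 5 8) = [6, 0, 1, 8, 11, 9, 3, 4, 2, 5, 10, 7] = (0 6 3 8 2 1)(4 11 7)(5 9)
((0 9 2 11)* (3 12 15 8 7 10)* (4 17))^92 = (17)(3 15 7)(8 10 12)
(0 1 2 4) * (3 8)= (0 1 2 4)(3 8)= [1, 2, 4, 8, 0, 5, 6, 7, 3]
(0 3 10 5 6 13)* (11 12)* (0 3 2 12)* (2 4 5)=(0 4 5 6 13 3 10 2 12 11)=[4, 1, 12, 10, 5, 6, 13, 7, 8, 9, 2, 0, 11, 3]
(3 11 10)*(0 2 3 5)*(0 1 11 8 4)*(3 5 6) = [2, 11, 5, 8, 0, 1, 3, 7, 4, 9, 6, 10] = (0 2 5 1 11 10 6 3 8 4)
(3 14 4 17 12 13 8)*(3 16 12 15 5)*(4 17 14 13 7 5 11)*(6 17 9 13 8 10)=(3 8 16 12 7 5)(4 14 9 13 10 6 17 15 11)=[0, 1, 2, 8, 14, 3, 17, 5, 16, 13, 6, 4, 7, 10, 9, 11, 12, 15]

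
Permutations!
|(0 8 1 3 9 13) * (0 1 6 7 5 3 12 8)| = 9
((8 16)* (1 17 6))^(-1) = (1 6 17)(8 16) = ((1 17 6)(8 16))^(-1)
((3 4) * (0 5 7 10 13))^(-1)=(0 13 10 7 5)(3 4)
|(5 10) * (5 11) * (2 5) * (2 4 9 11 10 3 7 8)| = |(2 5 3 7 8)(4 9 11)| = 15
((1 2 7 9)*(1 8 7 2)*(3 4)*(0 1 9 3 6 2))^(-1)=((0 1 9 8 7 3 4 6 2))^(-1)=(0 2 6 4 3 7 8 9 1)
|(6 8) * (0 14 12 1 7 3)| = |(0 14 12 1 7 3)(6 8)| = 6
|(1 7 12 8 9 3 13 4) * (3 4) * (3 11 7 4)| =|(1 4)(3 13 11 7 12 8 9)| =14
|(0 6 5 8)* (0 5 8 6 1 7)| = |(0 1 7)(5 6 8)| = 3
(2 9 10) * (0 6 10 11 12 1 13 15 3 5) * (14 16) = (0 6 10 2 9 11 12 1 13 15 3 5)(14 16) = [6, 13, 9, 5, 4, 0, 10, 7, 8, 11, 2, 12, 1, 15, 16, 3, 14]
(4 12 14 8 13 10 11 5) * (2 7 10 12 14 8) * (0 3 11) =(0 3 11 5 4 14 2 7 10)(8 13 12) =[3, 1, 7, 11, 14, 4, 6, 10, 13, 9, 0, 5, 8, 12, 2]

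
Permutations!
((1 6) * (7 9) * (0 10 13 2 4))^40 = (13)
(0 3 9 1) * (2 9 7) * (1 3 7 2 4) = (0 7 4 1)(2 9 3) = [7, 0, 9, 2, 1, 5, 6, 4, 8, 3]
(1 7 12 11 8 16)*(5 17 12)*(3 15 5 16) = (1 7 16)(3 15 5 17 12 11 8) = [0, 7, 2, 15, 4, 17, 6, 16, 3, 9, 10, 8, 11, 13, 14, 5, 1, 12]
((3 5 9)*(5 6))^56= ((3 6 5 9))^56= (9)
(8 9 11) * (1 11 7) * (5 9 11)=(1 5 9 7)(8 11)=[0, 5, 2, 3, 4, 9, 6, 1, 11, 7, 10, 8]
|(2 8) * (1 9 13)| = 6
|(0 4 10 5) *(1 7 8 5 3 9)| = 9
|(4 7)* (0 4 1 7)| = |(0 4)(1 7)| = 2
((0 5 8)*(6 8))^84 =((0 5 6 8))^84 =(8)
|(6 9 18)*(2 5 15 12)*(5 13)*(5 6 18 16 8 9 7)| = 21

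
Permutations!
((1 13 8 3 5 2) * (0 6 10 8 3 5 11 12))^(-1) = ((0 6 10 8 5 2 1 13 3 11 12))^(-1) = (0 12 11 3 13 1 2 5 8 10 6)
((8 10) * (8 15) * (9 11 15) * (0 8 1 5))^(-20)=(0 11)(1 10)(5 9)(8 15)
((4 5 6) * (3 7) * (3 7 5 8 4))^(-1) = ((3 5 6)(4 8))^(-1) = (3 6 5)(4 8)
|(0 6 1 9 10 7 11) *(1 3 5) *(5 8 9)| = 8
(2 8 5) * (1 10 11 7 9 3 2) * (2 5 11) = [0, 10, 8, 5, 4, 1, 6, 9, 11, 3, 2, 7] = (1 10 2 8 11 7 9 3 5)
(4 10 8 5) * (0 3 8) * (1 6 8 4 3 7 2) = (0 7 2 1 6 8 5 3 4 10) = [7, 6, 1, 4, 10, 3, 8, 2, 5, 9, 0]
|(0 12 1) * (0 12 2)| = |(0 2)(1 12)| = 2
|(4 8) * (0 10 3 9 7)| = 10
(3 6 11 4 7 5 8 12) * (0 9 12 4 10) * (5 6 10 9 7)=(0 7 6 11 9 12 3 10)(4 5 8)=[7, 1, 2, 10, 5, 8, 11, 6, 4, 12, 0, 9, 3]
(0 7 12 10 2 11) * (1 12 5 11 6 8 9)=(0 7 5 11)(1 12 10 2 6 8 9)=[7, 12, 6, 3, 4, 11, 8, 5, 9, 1, 2, 0, 10]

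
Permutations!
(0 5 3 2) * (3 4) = [5, 1, 0, 2, 3, 4] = (0 5 4 3 2)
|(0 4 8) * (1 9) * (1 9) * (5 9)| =|(0 4 8)(5 9)| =6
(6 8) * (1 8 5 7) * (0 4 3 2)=(0 4 3 2)(1 8 6 5 7)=[4, 8, 0, 2, 3, 7, 5, 1, 6]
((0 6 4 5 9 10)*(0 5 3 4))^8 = (5 10 9)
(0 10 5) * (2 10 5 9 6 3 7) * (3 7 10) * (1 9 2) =(0 5)(1 9 6 7)(2 3 10) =[5, 9, 3, 10, 4, 0, 7, 1, 8, 6, 2]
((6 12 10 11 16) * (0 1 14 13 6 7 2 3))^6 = ((0 1 14 13 6 12 10 11 16 7 2 3))^6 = (0 10)(1 11)(2 6)(3 12)(7 13)(14 16)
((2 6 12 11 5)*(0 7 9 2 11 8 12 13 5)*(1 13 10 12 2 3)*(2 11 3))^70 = (0 8 10 2 7 11 12 6 9)(1 5)(3 13)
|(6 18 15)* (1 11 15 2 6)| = |(1 11 15)(2 6 18)| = 3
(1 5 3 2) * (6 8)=(1 5 3 2)(6 8)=[0, 5, 1, 2, 4, 3, 8, 7, 6]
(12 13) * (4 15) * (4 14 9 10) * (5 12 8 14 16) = [0, 1, 2, 3, 15, 12, 6, 7, 14, 10, 4, 11, 13, 8, 9, 16, 5] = (4 15 16 5 12 13 8 14 9 10)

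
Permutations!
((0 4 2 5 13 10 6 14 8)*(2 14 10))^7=(0 8 14 4)(2 5 13)(6 10)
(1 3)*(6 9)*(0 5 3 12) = (0 5 3 1 12)(6 9) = [5, 12, 2, 1, 4, 3, 9, 7, 8, 6, 10, 11, 0]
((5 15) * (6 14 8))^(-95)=(5 15)(6 14 8)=((5 15)(6 14 8))^(-95)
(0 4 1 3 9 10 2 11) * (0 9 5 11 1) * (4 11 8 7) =(0 11 9 10 2 1 3 5 8 7 4) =[11, 3, 1, 5, 0, 8, 6, 4, 7, 10, 2, 9]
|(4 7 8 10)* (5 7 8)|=|(4 8 10)(5 7)|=6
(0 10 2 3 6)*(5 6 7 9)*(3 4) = (0 10 2 4 3 7 9 5 6) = [10, 1, 4, 7, 3, 6, 0, 9, 8, 5, 2]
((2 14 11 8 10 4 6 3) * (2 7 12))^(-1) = ((2 14 11 8 10 4 6 3 7 12))^(-1) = (2 12 7 3 6 4 10 8 11 14)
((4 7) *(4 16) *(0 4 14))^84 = (0 14 16 7 4)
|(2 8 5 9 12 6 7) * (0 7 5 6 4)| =|(0 7 2 8 6 5 9 12 4)| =9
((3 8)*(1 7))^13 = ((1 7)(3 8))^13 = (1 7)(3 8)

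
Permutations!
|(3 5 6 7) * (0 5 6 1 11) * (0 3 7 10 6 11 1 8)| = 6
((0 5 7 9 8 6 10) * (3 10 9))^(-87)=(0 3 5 10 7)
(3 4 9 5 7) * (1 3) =(1 3 4 9 5 7) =[0, 3, 2, 4, 9, 7, 6, 1, 8, 5]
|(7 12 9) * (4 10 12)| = 5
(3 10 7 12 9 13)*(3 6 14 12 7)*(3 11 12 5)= (3 10 11 12 9 13 6 14 5)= [0, 1, 2, 10, 4, 3, 14, 7, 8, 13, 11, 12, 9, 6, 5]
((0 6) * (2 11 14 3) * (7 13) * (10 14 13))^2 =(2 13 10 3 11 7 14)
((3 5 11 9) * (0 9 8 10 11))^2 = (0 3)(5 9)(8 11 10)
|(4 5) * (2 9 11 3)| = 4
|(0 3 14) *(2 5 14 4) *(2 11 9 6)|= |(0 3 4 11 9 6 2 5 14)|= 9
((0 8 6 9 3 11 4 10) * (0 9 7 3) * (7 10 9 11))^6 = (0 9 4 11 10 6 8) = ((0 8 6 10 11 4 9)(3 7))^6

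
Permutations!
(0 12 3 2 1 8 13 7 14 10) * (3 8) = (0 12 8 13 7 14 10)(1 3 2) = [12, 3, 1, 2, 4, 5, 6, 14, 13, 9, 0, 11, 8, 7, 10]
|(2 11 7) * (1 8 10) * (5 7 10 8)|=|(1 5 7 2 11 10)|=6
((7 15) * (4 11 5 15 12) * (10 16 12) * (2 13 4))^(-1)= (2 12 16 10 7 15 5 11 4 13)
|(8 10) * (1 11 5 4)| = |(1 11 5 4)(8 10)| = 4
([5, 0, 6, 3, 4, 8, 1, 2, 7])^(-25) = (0 7 1 8 6 5 2)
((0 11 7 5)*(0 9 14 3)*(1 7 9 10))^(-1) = ((0 11 9 14 3)(1 7 5 10))^(-1) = (0 3 14 9 11)(1 10 5 7)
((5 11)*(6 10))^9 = ((5 11)(6 10))^9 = (5 11)(6 10)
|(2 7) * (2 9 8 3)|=|(2 7 9 8 3)|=5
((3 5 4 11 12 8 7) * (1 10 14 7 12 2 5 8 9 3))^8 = (14) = ((1 10 14 7)(2 5 4 11)(3 8 12 9))^8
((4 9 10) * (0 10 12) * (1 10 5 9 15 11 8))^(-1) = ((0 5 9 12)(1 10 4 15 11 8))^(-1) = (0 12 9 5)(1 8 11 15 4 10)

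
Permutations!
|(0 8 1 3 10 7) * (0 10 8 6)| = 6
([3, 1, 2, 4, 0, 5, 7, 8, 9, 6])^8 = [4, 1, 2, 0, 3, 5, 6, 7, 8, 9]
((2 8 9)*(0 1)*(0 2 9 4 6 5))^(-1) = ((9)(0 1 2 8 4 6 5))^(-1) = (9)(0 5 6 4 8 2 1)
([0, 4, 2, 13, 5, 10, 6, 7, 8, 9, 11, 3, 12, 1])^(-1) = [0, 13, 2, 11, 1, 4, 6, 7, 8, 9, 5, 10, 12, 3]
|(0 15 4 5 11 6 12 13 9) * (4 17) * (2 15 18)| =|(0 18 2 15 17 4 5 11 6 12 13 9)| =12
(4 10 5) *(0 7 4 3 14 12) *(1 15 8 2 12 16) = (0 7 4 10 5 3 14 16 1 15 8 2 12) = [7, 15, 12, 14, 10, 3, 6, 4, 2, 9, 5, 11, 0, 13, 16, 8, 1]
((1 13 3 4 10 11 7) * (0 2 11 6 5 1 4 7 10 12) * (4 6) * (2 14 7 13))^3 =((0 14 7 6 5 1 2 11 10 4 12)(3 13))^3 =(0 6 2 4 14 5 11 12 7 1 10)(3 13)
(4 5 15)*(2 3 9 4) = [0, 1, 3, 9, 5, 15, 6, 7, 8, 4, 10, 11, 12, 13, 14, 2] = (2 3 9 4 5 15)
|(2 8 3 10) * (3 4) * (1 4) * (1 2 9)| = 10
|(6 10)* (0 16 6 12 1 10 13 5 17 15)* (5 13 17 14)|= 30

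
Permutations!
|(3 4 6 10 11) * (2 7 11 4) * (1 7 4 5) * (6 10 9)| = |(1 7 11 3 2 4 10 5)(6 9)| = 8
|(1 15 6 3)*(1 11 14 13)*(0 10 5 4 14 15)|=|(0 10 5 4 14 13 1)(3 11 15 6)|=28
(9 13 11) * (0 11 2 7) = (0 11 9 13 2 7) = [11, 1, 7, 3, 4, 5, 6, 0, 8, 13, 10, 9, 12, 2]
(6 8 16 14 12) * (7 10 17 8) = (6 7 10 17 8 16 14 12) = [0, 1, 2, 3, 4, 5, 7, 10, 16, 9, 17, 11, 6, 13, 12, 15, 14, 8]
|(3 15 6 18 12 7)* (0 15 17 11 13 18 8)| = 28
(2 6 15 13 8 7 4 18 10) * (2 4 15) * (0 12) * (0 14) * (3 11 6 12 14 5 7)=(0 14)(2 12 5 7 15 13 8 3 11 6)(4 18 10)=[14, 1, 12, 11, 18, 7, 2, 15, 3, 9, 4, 6, 5, 8, 0, 13, 16, 17, 10]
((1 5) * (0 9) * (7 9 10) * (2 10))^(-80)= (10)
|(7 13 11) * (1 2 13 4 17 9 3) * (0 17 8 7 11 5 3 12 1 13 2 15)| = 6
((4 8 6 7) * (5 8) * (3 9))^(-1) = (3 9)(4 7 6 8 5)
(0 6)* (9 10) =(0 6)(9 10) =[6, 1, 2, 3, 4, 5, 0, 7, 8, 10, 9]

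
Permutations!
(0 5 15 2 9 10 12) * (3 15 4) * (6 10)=(0 5 4 3 15 2 9 6 10 12)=[5, 1, 9, 15, 3, 4, 10, 7, 8, 6, 12, 11, 0, 13, 14, 2]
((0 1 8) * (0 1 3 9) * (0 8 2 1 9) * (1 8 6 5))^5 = (0 3)(1 5 6 9 8 2)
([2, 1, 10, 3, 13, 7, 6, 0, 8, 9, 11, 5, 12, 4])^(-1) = [7, 1, 0, 3, 13, 11, 6, 5, 8, 9, 2, 10, 12, 4]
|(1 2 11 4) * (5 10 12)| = |(1 2 11 4)(5 10 12)| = 12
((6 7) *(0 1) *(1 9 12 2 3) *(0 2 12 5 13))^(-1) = ((0 9 5 13)(1 2 3)(6 7))^(-1) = (0 13 5 9)(1 3 2)(6 7)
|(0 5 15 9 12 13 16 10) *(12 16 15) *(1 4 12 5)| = 9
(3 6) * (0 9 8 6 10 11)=(0 9 8 6 3 10 11)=[9, 1, 2, 10, 4, 5, 3, 7, 6, 8, 11, 0]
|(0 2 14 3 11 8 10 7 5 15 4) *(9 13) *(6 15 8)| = |(0 2 14 3 11 6 15 4)(5 8 10 7)(9 13)| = 8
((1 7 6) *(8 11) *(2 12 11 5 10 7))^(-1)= ((1 2 12 11 8 5 10 7 6))^(-1)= (1 6 7 10 5 8 11 12 2)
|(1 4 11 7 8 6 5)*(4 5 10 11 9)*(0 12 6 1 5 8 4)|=8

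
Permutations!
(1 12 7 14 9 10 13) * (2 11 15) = (1 12 7 14 9 10 13)(2 11 15) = [0, 12, 11, 3, 4, 5, 6, 14, 8, 10, 13, 15, 7, 1, 9, 2]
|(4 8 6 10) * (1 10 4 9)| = |(1 10 9)(4 8 6)| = 3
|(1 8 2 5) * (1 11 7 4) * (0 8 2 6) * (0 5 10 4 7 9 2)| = 10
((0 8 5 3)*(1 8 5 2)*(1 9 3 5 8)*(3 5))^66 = (9)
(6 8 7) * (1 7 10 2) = [0, 7, 1, 3, 4, 5, 8, 6, 10, 9, 2] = (1 7 6 8 10 2)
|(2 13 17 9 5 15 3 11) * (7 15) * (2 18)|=10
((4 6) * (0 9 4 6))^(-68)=(0 9 4)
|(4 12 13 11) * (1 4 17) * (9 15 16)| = |(1 4 12 13 11 17)(9 15 16)| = 6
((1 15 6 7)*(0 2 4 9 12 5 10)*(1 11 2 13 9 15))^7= (0 13 9 12 5 10)(2 4 15 6 7 11)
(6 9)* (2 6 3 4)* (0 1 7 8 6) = (0 1 7 8 6 9 3 4 2) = [1, 7, 0, 4, 2, 5, 9, 8, 6, 3]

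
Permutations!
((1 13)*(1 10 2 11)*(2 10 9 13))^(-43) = ((1 2 11)(9 13))^(-43) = (1 11 2)(9 13)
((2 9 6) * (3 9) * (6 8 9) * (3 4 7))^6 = (9)(2 4 7 3 6)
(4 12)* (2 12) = (2 12 4) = [0, 1, 12, 3, 2, 5, 6, 7, 8, 9, 10, 11, 4]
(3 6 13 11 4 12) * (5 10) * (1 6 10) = (1 6 13 11 4 12 3 10 5) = [0, 6, 2, 10, 12, 1, 13, 7, 8, 9, 5, 4, 3, 11]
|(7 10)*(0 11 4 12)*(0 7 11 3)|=10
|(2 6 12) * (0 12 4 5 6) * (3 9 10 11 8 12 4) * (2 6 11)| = 11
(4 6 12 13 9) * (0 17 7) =[17, 1, 2, 3, 6, 5, 12, 0, 8, 4, 10, 11, 13, 9, 14, 15, 16, 7] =(0 17 7)(4 6 12 13 9)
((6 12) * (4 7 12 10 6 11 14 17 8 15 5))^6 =(4 8 11)(5 17 12)(7 15 14)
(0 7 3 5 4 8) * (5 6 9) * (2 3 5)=(0 7 5 4 8)(2 3 6 9)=[7, 1, 3, 6, 8, 4, 9, 5, 0, 2]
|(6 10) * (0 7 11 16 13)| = |(0 7 11 16 13)(6 10)| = 10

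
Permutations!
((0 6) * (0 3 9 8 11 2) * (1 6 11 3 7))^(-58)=(0 2 11)(1 7 6)(3 8 9)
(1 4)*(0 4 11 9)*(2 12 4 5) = (0 5 2 12 4 1 11 9) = [5, 11, 12, 3, 1, 2, 6, 7, 8, 0, 10, 9, 4]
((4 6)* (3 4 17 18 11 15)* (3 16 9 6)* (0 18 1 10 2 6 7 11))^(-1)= (0 18)(1 17 6 2 10)(3 4)(7 9 16 15 11)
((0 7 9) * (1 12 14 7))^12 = (14)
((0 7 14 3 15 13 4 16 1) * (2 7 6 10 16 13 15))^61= ((0 6 10 16 1)(2 7 14 3)(4 13))^61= (0 6 10 16 1)(2 7 14 3)(4 13)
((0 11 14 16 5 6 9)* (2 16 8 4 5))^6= ((0 11 14 8 4 5 6 9)(2 16))^6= (16)(0 6 4 14)(5 8 11 9)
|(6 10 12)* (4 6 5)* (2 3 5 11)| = |(2 3 5 4 6 10 12 11)| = 8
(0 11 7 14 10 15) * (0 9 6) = (0 11 7 14 10 15 9 6) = [11, 1, 2, 3, 4, 5, 0, 14, 8, 6, 15, 7, 12, 13, 10, 9]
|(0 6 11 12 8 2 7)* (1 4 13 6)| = |(0 1 4 13 6 11 12 8 2 7)| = 10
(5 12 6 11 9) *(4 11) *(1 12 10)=(1 12 6 4 11 9 5 10)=[0, 12, 2, 3, 11, 10, 4, 7, 8, 5, 1, 9, 6]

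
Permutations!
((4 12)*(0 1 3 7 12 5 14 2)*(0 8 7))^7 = (14)(0 1 3)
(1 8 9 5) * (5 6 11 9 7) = (1 8 7 5)(6 11 9) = [0, 8, 2, 3, 4, 1, 11, 5, 7, 6, 10, 9]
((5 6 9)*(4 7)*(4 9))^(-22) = ((4 7 9 5 6))^(-22) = (4 5 7 6 9)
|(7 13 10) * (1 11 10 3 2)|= 7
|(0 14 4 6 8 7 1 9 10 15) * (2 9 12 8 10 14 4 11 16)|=20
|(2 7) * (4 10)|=|(2 7)(4 10)|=2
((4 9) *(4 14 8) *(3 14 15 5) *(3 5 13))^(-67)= ((3 14 8 4 9 15 13))^(-67)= (3 4 13 8 15 14 9)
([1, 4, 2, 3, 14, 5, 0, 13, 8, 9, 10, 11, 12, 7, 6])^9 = (0 6 14 4 1)(7 13)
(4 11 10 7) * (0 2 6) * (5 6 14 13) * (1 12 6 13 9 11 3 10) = (0 2 14 9 11 1 12 6)(3 10 7 4)(5 13) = [2, 12, 14, 10, 3, 13, 0, 4, 8, 11, 7, 1, 6, 5, 9]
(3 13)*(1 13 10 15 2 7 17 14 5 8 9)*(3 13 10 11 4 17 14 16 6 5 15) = [0, 10, 7, 11, 17, 8, 5, 14, 9, 1, 3, 4, 12, 13, 15, 2, 6, 16] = (1 10 3 11 4 17 16 6 5 8 9)(2 7 14 15)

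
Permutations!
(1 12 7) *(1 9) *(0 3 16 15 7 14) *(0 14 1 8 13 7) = [3, 12, 2, 16, 4, 5, 6, 9, 13, 8, 10, 11, 1, 7, 14, 0, 15] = (0 3 16 15)(1 12)(7 9 8 13)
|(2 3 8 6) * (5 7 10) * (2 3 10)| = 12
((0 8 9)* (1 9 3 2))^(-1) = ((0 8 3 2 1 9))^(-1) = (0 9 1 2 3 8)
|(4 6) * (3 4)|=|(3 4 6)|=3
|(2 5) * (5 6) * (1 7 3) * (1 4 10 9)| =6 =|(1 7 3 4 10 9)(2 6 5)|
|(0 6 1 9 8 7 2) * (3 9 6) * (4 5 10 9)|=|(0 3 4 5 10 9 8 7 2)(1 6)|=18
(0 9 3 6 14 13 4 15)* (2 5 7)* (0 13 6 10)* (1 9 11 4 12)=(0 11 4 15 13 12 1 9 3 10)(2 5 7)(6 14)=[11, 9, 5, 10, 15, 7, 14, 2, 8, 3, 0, 4, 1, 12, 6, 13]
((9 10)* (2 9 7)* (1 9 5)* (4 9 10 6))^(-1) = ((1 10 7 2 5)(4 9 6))^(-1) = (1 5 2 7 10)(4 6 9)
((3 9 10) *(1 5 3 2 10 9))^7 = (1 5 3)(2 10)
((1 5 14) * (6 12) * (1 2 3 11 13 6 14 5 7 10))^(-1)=((1 7 10)(2 3 11 13 6 12 14))^(-1)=(1 10 7)(2 14 12 6 13 11 3)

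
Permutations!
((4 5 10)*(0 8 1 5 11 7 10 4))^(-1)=(0 10 7 11 4 5 1 8)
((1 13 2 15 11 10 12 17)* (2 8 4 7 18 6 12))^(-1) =(1 17 12 6 18 7 4 8 13)(2 10 11 15)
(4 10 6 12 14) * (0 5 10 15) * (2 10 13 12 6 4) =(0 5 13 12 14 2 10 4 15) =[5, 1, 10, 3, 15, 13, 6, 7, 8, 9, 4, 11, 14, 12, 2, 0]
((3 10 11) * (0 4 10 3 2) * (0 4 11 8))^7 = (0 11 2 4 10 8)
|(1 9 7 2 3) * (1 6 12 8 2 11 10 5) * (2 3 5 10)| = |(1 9 7 11 2 5)(3 6 12 8)| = 12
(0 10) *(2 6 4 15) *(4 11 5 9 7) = [10, 1, 6, 3, 15, 9, 11, 4, 8, 7, 0, 5, 12, 13, 14, 2] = (0 10)(2 6 11 5 9 7 4 15)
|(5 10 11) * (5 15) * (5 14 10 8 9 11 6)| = 8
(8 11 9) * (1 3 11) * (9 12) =(1 3 11 12 9 8) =[0, 3, 2, 11, 4, 5, 6, 7, 1, 8, 10, 12, 9]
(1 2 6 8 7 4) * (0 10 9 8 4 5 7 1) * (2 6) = (0 10 9 8 1 6 4)(5 7) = [10, 6, 2, 3, 0, 7, 4, 5, 1, 8, 9]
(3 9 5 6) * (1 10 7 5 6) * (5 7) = (1 10 5)(3 9 6) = [0, 10, 2, 9, 4, 1, 3, 7, 8, 6, 5]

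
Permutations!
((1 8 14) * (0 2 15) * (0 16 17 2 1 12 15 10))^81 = (0 1 8 14 12 15 16 17 2 10)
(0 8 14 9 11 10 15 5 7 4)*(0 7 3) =(0 8 14 9 11 10 15 5 3)(4 7) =[8, 1, 2, 0, 7, 3, 6, 4, 14, 11, 15, 10, 12, 13, 9, 5]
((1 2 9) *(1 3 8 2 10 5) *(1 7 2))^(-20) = ((1 10 5 7 2 9 3 8))^(-20) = (1 2)(3 5)(7 8)(9 10)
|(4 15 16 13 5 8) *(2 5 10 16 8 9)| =3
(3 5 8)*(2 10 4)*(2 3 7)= (2 10 4 3 5 8 7)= [0, 1, 10, 5, 3, 8, 6, 2, 7, 9, 4]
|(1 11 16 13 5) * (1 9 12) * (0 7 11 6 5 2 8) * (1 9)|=42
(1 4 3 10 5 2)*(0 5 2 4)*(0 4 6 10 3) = (0 5 6 10 2 1 4) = [5, 4, 1, 3, 0, 6, 10, 7, 8, 9, 2]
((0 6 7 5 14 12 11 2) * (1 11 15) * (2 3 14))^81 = (0 6 7 5 2)(1 14)(3 15)(11 12)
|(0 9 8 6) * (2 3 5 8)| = 7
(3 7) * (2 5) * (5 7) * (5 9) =[0, 1, 7, 9, 4, 2, 6, 3, 8, 5] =(2 7 3 9 5)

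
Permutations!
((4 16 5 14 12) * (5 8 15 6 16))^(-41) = (4 12 14 5)(6 15 8 16)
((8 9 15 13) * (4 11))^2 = ((4 11)(8 9 15 13))^2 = (8 15)(9 13)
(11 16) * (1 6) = [0, 6, 2, 3, 4, 5, 1, 7, 8, 9, 10, 16, 12, 13, 14, 15, 11] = (1 6)(11 16)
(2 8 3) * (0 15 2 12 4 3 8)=(0 15 2)(3 12 4)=[15, 1, 0, 12, 3, 5, 6, 7, 8, 9, 10, 11, 4, 13, 14, 2]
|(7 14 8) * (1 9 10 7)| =6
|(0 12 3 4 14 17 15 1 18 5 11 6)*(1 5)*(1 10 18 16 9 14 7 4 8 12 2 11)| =84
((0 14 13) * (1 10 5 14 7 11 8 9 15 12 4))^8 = ((0 7 11 8 9 15 12 4 1 10 5 14 13))^8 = (0 1 8 14 12 7 10 9 13 4 11 5 15)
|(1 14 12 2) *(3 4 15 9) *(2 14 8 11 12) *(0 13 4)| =6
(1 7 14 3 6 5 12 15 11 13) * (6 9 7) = (1 6 5 12 15 11 13)(3 9 7 14) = [0, 6, 2, 9, 4, 12, 5, 14, 8, 7, 10, 13, 15, 1, 3, 11]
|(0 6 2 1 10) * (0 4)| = |(0 6 2 1 10 4)| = 6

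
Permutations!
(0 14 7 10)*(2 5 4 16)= [14, 1, 5, 3, 16, 4, 6, 10, 8, 9, 0, 11, 12, 13, 7, 15, 2]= (0 14 7 10)(2 5 4 16)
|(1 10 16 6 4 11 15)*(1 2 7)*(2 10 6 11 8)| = |(1 6 4 8 2 7)(10 16 11 15)| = 12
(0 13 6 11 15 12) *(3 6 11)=(0 13 11 15 12)(3 6)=[13, 1, 2, 6, 4, 5, 3, 7, 8, 9, 10, 15, 0, 11, 14, 12]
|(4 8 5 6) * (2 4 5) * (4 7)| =|(2 7 4 8)(5 6)| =4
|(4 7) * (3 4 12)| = |(3 4 7 12)| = 4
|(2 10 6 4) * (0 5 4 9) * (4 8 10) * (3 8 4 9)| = 20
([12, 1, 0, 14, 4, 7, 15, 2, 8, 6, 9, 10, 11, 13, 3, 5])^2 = (0 11 9 15 7)(2 12 10 6 5)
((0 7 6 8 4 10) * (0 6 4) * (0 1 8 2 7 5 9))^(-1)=((0 5 9)(1 8)(2 7 4 10 6))^(-1)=(0 9 5)(1 8)(2 6 10 4 7)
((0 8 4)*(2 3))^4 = (0 8 4) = ((0 8 4)(2 3))^4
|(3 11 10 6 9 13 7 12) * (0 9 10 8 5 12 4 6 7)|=60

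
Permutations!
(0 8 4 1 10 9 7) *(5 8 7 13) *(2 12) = (0 7)(1 10 9 13 5 8 4)(2 12) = [7, 10, 12, 3, 1, 8, 6, 0, 4, 13, 9, 11, 2, 5]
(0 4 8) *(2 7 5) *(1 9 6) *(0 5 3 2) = (0 4 8 5)(1 9 6)(2 7 3) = [4, 9, 7, 2, 8, 0, 1, 3, 5, 6]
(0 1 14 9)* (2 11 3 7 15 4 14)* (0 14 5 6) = [1, 2, 11, 7, 5, 6, 0, 15, 8, 14, 10, 3, 12, 13, 9, 4] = (0 1 2 11 3 7 15 4 5 6)(9 14)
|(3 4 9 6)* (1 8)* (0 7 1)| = 4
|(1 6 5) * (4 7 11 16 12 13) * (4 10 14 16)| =15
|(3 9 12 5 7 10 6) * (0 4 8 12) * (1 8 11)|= 12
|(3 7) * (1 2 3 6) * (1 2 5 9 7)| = 7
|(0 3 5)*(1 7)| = 6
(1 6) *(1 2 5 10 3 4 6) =(2 5 10 3 4 6) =[0, 1, 5, 4, 6, 10, 2, 7, 8, 9, 3]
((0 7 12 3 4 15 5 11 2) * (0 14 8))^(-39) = (0 15 8 4 14 3 2 12 11 7 5)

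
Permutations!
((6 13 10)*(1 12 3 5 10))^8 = (1 12 3 5 10 6 13)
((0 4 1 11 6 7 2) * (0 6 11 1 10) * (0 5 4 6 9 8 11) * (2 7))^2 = ((0 6 2 9 8 11)(4 10 5))^2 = (0 2 8)(4 5 10)(6 9 11)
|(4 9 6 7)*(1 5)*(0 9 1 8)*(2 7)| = 9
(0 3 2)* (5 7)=(0 3 2)(5 7)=[3, 1, 0, 2, 4, 7, 6, 5]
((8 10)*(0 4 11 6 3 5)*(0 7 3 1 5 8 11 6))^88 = (0 10 3 5 6)(1 4 11 8 7)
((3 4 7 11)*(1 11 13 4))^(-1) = (1 3 11)(4 13 7)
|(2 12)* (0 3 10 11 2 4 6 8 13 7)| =|(0 3 10 11 2 12 4 6 8 13 7)| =11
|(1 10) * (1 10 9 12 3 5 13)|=6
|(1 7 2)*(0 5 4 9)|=12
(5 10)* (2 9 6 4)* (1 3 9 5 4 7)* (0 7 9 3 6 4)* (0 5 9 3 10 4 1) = (0 7)(1 6 3 10 5 4 2 9) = [7, 6, 9, 10, 2, 4, 3, 0, 8, 1, 5]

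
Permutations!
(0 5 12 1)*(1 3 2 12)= [5, 0, 12, 2, 4, 1, 6, 7, 8, 9, 10, 11, 3]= (0 5 1)(2 12 3)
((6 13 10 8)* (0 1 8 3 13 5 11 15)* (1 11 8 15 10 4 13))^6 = ((0 11 10 3 1 15)(4 13)(5 8 6))^6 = (15)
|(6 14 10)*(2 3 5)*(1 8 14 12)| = 6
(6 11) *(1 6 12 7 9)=(1 6 11 12 7 9)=[0, 6, 2, 3, 4, 5, 11, 9, 8, 1, 10, 12, 7]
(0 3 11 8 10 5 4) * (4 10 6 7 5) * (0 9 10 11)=(0 3)(4 9 10)(5 11 8 6 7)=[3, 1, 2, 0, 9, 11, 7, 5, 6, 10, 4, 8]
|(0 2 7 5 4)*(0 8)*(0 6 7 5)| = |(0 2 5 4 8 6 7)| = 7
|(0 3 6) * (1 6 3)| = |(0 1 6)| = 3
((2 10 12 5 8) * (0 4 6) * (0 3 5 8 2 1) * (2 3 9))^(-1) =(0 1 8 12 10 2 9 6 4)(3 5)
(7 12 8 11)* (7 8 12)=(12)(8 11)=[0, 1, 2, 3, 4, 5, 6, 7, 11, 9, 10, 8, 12]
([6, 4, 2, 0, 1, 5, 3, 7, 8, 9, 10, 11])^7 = [6, 4, 2, 0, 1, 5, 3, 7, 8, 9, 10, 11]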